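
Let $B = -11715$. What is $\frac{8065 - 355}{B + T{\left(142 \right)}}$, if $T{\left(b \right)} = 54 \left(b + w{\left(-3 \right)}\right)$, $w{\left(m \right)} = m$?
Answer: $- \frac{2570}{1403} \approx -1.8318$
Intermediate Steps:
$T{\left(b \right)} = -162 + 54 b$ ($T{\left(b \right)} = 54 \left(b - 3\right) = 54 \left(-3 + b\right) = -162 + 54 b$)
$\frac{8065 - 355}{B + T{\left(142 \right)}} = \frac{8065 - 355}{-11715 + \left(-162 + 54 \cdot 142\right)} = \frac{8065 - 355}{-11715 + \left(-162 + 7668\right)} = \frac{7710}{-11715 + 7506} = \frac{7710}{-4209} = 7710 \left(- \frac{1}{4209}\right) = - \frac{2570}{1403}$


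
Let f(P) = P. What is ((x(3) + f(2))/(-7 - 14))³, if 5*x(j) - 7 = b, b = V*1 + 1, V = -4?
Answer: -8/3375 ≈ -0.0023704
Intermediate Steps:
b = -3 (b = -4*1 + 1 = -4 + 1 = -3)
x(j) = ⅘ (x(j) = 7/5 + (⅕)*(-3) = 7/5 - ⅗ = ⅘)
((x(3) + f(2))/(-7 - 14))³ = ((⅘ + 2)/(-7 - 14))³ = ((14/5)/(-21))³ = ((14/5)*(-1/21))³ = (-2/15)³ = -8/3375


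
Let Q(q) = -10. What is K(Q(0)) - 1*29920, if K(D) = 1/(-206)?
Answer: -6163521/206 ≈ -29920.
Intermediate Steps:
K(D) = -1/206
K(Q(0)) - 1*29920 = -1/206 - 1*29920 = -1/206 - 29920 = -6163521/206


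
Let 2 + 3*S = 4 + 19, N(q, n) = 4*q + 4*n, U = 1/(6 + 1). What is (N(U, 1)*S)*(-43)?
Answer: -1376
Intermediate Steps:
U = ⅐ (U = 1/7 = ⅐ ≈ 0.14286)
N(q, n) = 4*n + 4*q
S = 7 (S = -⅔ + (4 + 19)/3 = -⅔ + (⅓)*23 = -⅔ + 23/3 = 7)
(N(U, 1)*S)*(-43) = ((4*1 + 4*(⅐))*7)*(-43) = ((4 + 4/7)*7)*(-43) = ((32/7)*7)*(-43) = 32*(-43) = -1376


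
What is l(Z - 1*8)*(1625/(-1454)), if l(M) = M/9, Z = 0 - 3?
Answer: 17875/13086 ≈ 1.3660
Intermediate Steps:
Z = -3
l(M) = M/9 (l(M) = M*(1/9) = M/9)
l(Z - 1*8)*(1625/(-1454)) = ((-3 - 1*8)/9)*(1625/(-1454)) = ((-3 - 8)/9)*(1625*(-1/1454)) = ((1/9)*(-11))*(-1625/1454) = -11/9*(-1625/1454) = 17875/13086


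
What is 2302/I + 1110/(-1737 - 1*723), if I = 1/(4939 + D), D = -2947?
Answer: 376017851/82 ≈ 4.5856e+6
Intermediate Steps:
I = 1/1992 (I = 1/(4939 - 2947) = 1/1992 ≈ 0.00050201)
2302/I + 1110/(-1737 - 1*723) = 2302/(1/1992) + 1110/(-1737 - 1*723) = 2302*1992 + 1110/(-1737 - 723) = 4585584 + 1110/(-2460) = 4585584 + 1110*(-1/2460) = 4585584 - 37/82 = 376017851/82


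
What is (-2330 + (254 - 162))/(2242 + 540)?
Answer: -1119/1391 ≈ -0.80446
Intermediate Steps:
(-2330 + (254 - 162))/(2242 + 540) = (-2330 + 92)/2782 = -2238*1/2782 = -1119/1391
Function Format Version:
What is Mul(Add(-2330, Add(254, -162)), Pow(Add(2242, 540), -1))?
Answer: Rational(-1119, 1391) ≈ -0.80446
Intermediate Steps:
Mul(Add(-2330, Add(254, -162)), Pow(Add(2242, 540), -1)) = Mul(Add(-2330, 92), Pow(2782, -1)) = Mul(-2238, Rational(1, 2782)) = Rational(-1119, 1391)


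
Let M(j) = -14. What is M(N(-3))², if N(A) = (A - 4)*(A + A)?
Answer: 196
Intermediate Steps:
N(A) = 2*A*(-4 + A) (N(A) = (-4 + A)*(2*A) = 2*A*(-4 + A))
M(N(-3))² = (-14)² = 196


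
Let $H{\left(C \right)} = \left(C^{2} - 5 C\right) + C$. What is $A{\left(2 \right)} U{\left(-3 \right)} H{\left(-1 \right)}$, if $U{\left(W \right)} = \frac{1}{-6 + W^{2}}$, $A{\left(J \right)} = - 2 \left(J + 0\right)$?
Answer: $- \frac{20}{3} \approx -6.6667$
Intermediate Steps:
$A{\left(J \right)} = - 2 J$
$H{\left(C \right)} = C^{2} - 4 C$
$A{\left(2 \right)} U{\left(-3 \right)} H{\left(-1 \right)} = \frac{\left(-2\right) 2}{-6 + \left(-3\right)^{2}} \left(- (-4 - 1)\right) = - \frac{4}{-6 + 9} \left(\left(-1\right) \left(-5\right)\right) = - \frac{4}{3} \cdot 5 = \left(-4\right) \frac{1}{3} \cdot 5 = \left(- \frac{4}{3}\right) 5 = - \frac{20}{3}$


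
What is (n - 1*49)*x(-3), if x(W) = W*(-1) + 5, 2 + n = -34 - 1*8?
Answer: -744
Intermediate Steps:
n = -44 (n = -2 + (-34 - 1*8) = -2 + (-34 - 8) = -2 - 42 = -44)
x(W) = 5 - W (x(W) = -W + 5 = 5 - W)
(n - 1*49)*x(-3) = (-44 - 1*49)*(5 - 1*(-3)) = (-44 - 49)*(5 + 3) = -93*8 = -744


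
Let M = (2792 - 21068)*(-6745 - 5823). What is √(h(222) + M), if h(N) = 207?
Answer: 5*√9187719 ≈ 15156.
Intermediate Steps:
M = 229692768 (M = -18276*(-12568) = 229692768)
√(h(222) + M) = √(207 + 229692768) = √229692975 = 5*√9187719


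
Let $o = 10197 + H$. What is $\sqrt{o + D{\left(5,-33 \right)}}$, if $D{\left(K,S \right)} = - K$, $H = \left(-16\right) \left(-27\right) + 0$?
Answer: $8 \sqrt{166} \approx 103.07$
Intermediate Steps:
$H = 432$ ($H = 432 + 0 = 432$)
$o = 10629$ ($o = 10197 + 432 = 10629$)
$\sqrt{o + D{\left(5,-33 \right)}} = \sqrt{10629 - 5} = \sqrt{10624} = 8 \sqrt{166}$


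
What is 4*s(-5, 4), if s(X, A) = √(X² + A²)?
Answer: 4*√41 ≈ 25.612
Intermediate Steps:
s(X, A) = √(A² + X²)
4*s(-5, 4) = 4*√(4² + (-5)²) = 4*√(16 + 25) = 4*√41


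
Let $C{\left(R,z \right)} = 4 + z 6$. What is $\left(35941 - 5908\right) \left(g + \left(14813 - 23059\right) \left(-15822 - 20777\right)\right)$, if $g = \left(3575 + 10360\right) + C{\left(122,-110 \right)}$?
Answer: $9064218674889$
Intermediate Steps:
$C{\left(R,z \right)} = 4 + 6 z$
$g = 13279$ ($g = \left(3575 + 10360\right) + \left(4 + 6 \left(-110\right)\right) = 13935 + \left(4 - 660\right) = 13935 - 656 = 13279$)
$\left(35941 - 5908\right) \left(g + \left(14813 - 23059\right) \left(-15822 - 20777\right)\right) = \left(35941 - 5908\right) \left(13279 + \left(14813 - 23059\right) \left(-15822 - 20777\right)\right) = 30033 \left(13279 - -301795354\right) = 30033 \left(13279 + 301795354\right) = 30033 \cdot 301808633 = 9064218674889$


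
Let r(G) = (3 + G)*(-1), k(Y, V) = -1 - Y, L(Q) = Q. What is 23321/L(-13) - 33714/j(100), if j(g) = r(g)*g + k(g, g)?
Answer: -80707813/45071 ≈ -1790.7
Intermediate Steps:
r(G) = -3 - G
j(g) = -1 - g + g*(-3 - g) (j(g) = (-3 - g)*g + (-1 - g) = g*(-3 - g) + (-1 - g) = -1 - g + g*(-3 - g))
23321/L(-13) - 33714/j(100) = 23321/(-13) - 33714/(-1 - 1*100 - 1*100*(3 + 100)) = 23321*(-1/13) - 33714/(-1 - 100 - 1*100*103) = -23321/13 - 33714/(-1 - 100 - 10300) = -23321/13 - 33714/(-10401) = -23321/13 - 33714*(-1/10401) = -23321/13 + 11238/3467 = -80707813/45071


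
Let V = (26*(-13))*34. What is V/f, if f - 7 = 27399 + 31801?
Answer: -11492/59207 ≈ -0.19410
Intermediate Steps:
f = 59207 (f = 7 + (27399 + 31801) = 7 + 59200 = 59207)
V = -11492 (V = -338*34 = -11492)
V/f = -11492/59207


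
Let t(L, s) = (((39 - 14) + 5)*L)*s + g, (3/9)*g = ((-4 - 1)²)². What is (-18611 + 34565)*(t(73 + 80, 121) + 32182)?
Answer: 9404037438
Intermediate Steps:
g = 1875 (g = 3*((-4 - 1)²)² = 3*((-5)²)² = 3*25² = 3*625 = 1875)
t(L, s) = 1875 + 30*L*s (t(L, s) = (((39 - 14) + 5)*L)*s + 1875 = ((25 + 5)*L)*s + 1875 = (30*L)*s + 1875 = 30*L*s + 1875 = 1875 + 30*L*s)
(-18611 + 34565)*(t(73 + 80, 121) + 32182) = (-18611 + 34565)*((1875 + 30*(73 + 80)*121) + 32182) = 15954*((1875 + 30*153*121) + 32182) = 15954*((1875 + 555390) + 32182) = 15954*(557265 + 32182) = 15954*589447 = 9404037438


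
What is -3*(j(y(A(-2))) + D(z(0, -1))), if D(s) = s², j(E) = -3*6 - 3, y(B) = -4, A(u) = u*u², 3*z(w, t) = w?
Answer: 63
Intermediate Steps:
z(w, t) = w/3
A(u) = u³
j(E) = -21 (j(E) = -18 - 3 = -21)
-3*(j(y(A(-2))) + D(z(0, -1))) = -3*(-21 + ((⅓)*0)²) = -3*(-21 + 0²) = -3*(-21 + 0) = -3*(-21) = 63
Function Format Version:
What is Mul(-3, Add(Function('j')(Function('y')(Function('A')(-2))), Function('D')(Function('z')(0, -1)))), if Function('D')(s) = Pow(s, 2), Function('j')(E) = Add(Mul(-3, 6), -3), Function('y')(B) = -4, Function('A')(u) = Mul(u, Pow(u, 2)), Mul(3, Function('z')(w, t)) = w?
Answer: 63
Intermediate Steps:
Function('z')(w, t) = Mul(Rational(1, 3), w)
Function('A')(u) = Pow(u, 3)
Function('j')(E) = -21 (Function('j')(E) = Add(-18, -3) = -21)
Mul(-3, Add(Function('j')(Function('y')(Function('A')(-2))), Function('D')(Function('z')(0, -1)))) = Mul(-3, Add(-21, Pow(Mul(Rational(1, 3), 0), 2))) = Mul(-3, Add(-21, Pow(0, 2))) = Mul(-3, Add(-21, 0)) = Mul(-3, -21) = 63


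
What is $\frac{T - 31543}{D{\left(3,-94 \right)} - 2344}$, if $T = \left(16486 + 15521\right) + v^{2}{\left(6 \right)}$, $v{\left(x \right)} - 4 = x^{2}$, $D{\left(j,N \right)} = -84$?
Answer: $- \frac{516}{607} \approx -0.85008$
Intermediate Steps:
$v{\left(x \right)} = 4 + x^{2}$
$T = 33607$ ($T = \left(16486 + 15521\right) + \left(4 + 6^{2}\right)^{2} = 32007 + \left(4 + 36\right)^{2} = 32007 + 40^{2} = 32007 + 1600 = 33607$)
$\frac{T - 31543}{D{\left(3,-94 \right)} - 2344} = \frac{33607 - 31543}{-84 - 2344} = \frac{2064}{-2428} = 2064 \left(- \frac{1}{2428}\right) = - \frac{516}{607}$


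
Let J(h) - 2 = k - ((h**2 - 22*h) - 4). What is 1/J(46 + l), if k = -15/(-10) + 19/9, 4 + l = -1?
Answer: -18/13849 ≈ -0.0012997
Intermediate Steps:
l = -5 (l = -4 - 1 = -5)
k = 65/18 (k = -15*(-1/10) + 19*(1/9) = 3/2 + 19/9 = 65/18 ≈ 3.6111)
J(h) = 173/18 - h**2 + 22*h (J(h) = 2 + (65/18 - ((h**2 - 22*h) - 4)) = 2 + (65/18 - (-4 + h**2 - 22*h)) = 2 + (65/18 + (4 - h**2 + 22*h)) = 2 + (137/18 - h**2 + 22*h) = 173/18 - h**2 + 22*h)
1/J(46 + l) = 1/(173/18 - (46 - 5)**2 + 22*(46 - 5)) = 1/(173/18 - 1*41**2 + 22*41) = 1/(173/18 - 1*1681 + 902) = 1/(173/18 - 1681 + 902) = 1/(-13849/18) = -18/13849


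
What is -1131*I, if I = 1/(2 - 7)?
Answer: 1131/5 ≈ 226.20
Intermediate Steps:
I = -1/5 (I = 1/(-5) = -1/5 ≈ -0.20000)
-1131*I = -1131*(-1/5) = 1131/5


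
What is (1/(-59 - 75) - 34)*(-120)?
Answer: 273420/67 ≈ 4080.9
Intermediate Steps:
(1/(-59 - 75) - 34)*(-120) = (1/(-134) - 34)*(-120) = (-1/134 - 34)*(-120) = -4557/134*(-120) = 273420/67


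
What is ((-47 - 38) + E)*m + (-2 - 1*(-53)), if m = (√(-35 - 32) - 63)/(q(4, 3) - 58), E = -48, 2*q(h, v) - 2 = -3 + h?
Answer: -10995/113 + 266*I*√67/113 ≈ -97.301 + 19.268*I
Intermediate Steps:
q(h, v) = -½ + h/2 (q(h, v) = 1 + (-3 + h)/2 = 1 + (-3/2 + h/2) = -½ + h/2)
m = 126/113 - 2*I*√67/113 (m = (√(-35 - 32) - 63)/((-½ + (½)*4) - 58) = (√(-67) - 63)/((-½ + 2) - 58) = (I*√67 - 63)/(3/2 - 58) = (-63 + I*√67)/(-113/2) = (-63 + I*√67)*(-2/113) = 126/113 - 2*I*√67/113 ≈ 1.115 - 0.14487*I)
((-47 - 38) + E)*m + (-2 - 1*(-53)) = ((-47 - 38) - 48)*(126/113 - 2*I*√67/113) + (-2 - 1*(-53)) = (-85 - 48)*(126/113 - 2*I*√67/113) + (-2 + 53) = -133*(126/113 - 2*I*√67/113) + 51 = (-16758/113 + 266*I*√67/113) + 51 = -10995/113 + 266*I*√67/113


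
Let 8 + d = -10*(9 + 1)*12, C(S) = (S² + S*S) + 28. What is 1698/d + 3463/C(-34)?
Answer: 6562/88335 ≈ 0.074285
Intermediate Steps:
C(S) = 28 + 2*S² (C(S) = (S² + S²) + 28 = 2*S² + 28 = 28 + 2*S²)
d = -1208 (d = -8 - 10*(9 + 1)*12 = -8 - 10*10*12 = -8 - 100*12 = -8 - 1200 = -1208)
1698/d + 3463/C(-34) = 1698/(-1208) + 3463/(28 + 2*(-34)²) = 1698*(-1/1208) + 3463/(28 + 2*1156) = -849/604 + 3463/(28 + 2312) = -849/604 + 3463/2340 = 6562/88335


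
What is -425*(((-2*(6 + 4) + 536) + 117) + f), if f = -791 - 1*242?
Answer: 170000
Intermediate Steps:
f = -1033 (f = -791 - 242 = -1033)
-425*(((-2*(6 + 4) + 536) + 117) + f) = -425*(((-2*(6 + 4) + 536) + 117) - 1033) = -425*(((-2*10 + 536) + 117) - 1033) = -425*(((-20 + 536) + 117) - 1033) = -425*((516 + 117) - 1033) = -425*(633 - 1033) = -425*(-400) = 170000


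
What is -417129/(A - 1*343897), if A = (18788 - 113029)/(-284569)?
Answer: 118701982401/97862331152 ≈ 1.2129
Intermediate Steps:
A = 94241/284569 (A = -94241*(-1/284569) = 94241/284569 ≈ 0.33117)
-417129/(A - 1*343897) = -417129/(94241/284569 - 1*343897) = -417129/(94241/284569 - 343897) = -417129/(-97862331152/284569) = -417129*(-284569/97862331152) = 118701982401/97862331152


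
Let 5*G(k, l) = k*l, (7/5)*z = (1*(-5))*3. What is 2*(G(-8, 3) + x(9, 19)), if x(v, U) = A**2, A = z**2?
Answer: 316291002/12005 ≈ 26347.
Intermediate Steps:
z = -75/7 (z = 5*((1*(-5))*3)/7 = 5*(-5*3)/7 = (5/7)*(-15) = -75/7 ≈ -10.714)
A = 5625/49 (A = (-75/7)**2 = 5625/49 ≈ 114.80)
x(v, U) = 31640625/2401 (x(v, U) = (5625/49)**2 = 31640625/2401)
G(k, l) = k*l/5 (G(k, l) = (k*l)/5 = k*l/5)
2*(G(-8, 3) + x(9, 19)) = 2*((1/5)*(-8)*3 + 31640625/2401) = 2*(-24/5 + 31640625/2401) = 2*(158145501/12005) = 316291002/12005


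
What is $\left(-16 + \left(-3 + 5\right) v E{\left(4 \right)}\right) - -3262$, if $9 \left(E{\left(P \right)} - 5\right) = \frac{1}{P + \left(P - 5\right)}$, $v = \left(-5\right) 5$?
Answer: $\frac{80842}{27} \approx 2994.1$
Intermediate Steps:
$v = -25$
$E{\left(P \right)} = 5 + \frac{1}{9 \left(-5 + 2 P\right)}$ ($E{\left(P \right)} = 5 + \frac{1}{9 \left(P + \left(P - 5\right)\right)} = 5 + \frac{1}{9 \left(P + \left(-5 + P\right)\right)} = 5 + \frac{1}{9 \left(-5 + 2 P\right)}$)
$\left(-16 + \left(-3 + 5\right) v E{\left(4 \right)}\right) - -3262 = \left(-16 + \left(-3 + 5\right) \left(-25\right) \frac{2 \left(-112 + 45 \cdot 4\right)}{9 \left(-5 + 2 \cdot 4\right)}\right) - -3262 = \left(-16 + 2 \left(-25\right) \frac{2 \left(-112 + 180\right)}{9 \left(-5 + 8\right)}\right) + 3262 = \left(-16 - 50 \cdot \frac{2}{9} \cdot \frac{1}{3} \cdot 68\right) + 3262 = \left(-16 - \frac{6800}{27}\right) + 3262 = - \frac{7232}{27} + 3262 = \frac{80842}{27}$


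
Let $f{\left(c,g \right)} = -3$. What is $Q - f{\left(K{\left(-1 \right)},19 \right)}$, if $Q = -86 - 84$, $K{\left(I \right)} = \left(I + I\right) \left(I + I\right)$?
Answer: $-167$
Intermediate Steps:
$K{\left(I \right)} = 4 I^{2}$ ($K{\left(I \right)} = 2 I 2 I = 4 I^{2}$)
$Q = -170$
$Q - f{\left(K{\left(-1 \right)},19 \right)} = -170 - -3 = -170 + 3 = -167$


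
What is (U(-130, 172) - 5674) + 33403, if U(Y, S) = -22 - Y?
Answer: 27837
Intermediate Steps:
(U(-130, 172) - 5674) + 33403 = ((-22 - 1*(-130)) - 5674) + 33403 = ((-22 + 130) - 5674) + 33403 = (108 - 5674) + 33403 = -5566 + 33403 = 27837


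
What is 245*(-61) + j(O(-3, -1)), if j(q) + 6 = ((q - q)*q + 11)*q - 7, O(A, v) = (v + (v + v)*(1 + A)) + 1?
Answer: -14914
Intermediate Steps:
O(A, v) = 1 + v + 2*v*(1 + A) (O(A, v) = (v + (2*v)*(1 + A)) + 1 = (v + 2*v*(1 + A)) + 1 = 1 + v + 2*v*(1 + A))
j(q) = -13 + 11*q (j(q) = -6 + (((q - q)*q + 11)*q - 7) = -6 + ((0*q + 11)*q - 7) = -6 + ((0 + 11)*q - 7) = -6 + (11*q - 7) = -6 + (-7 + 11*q) = -13 + 11*q)
245*(-61) + j(O(-3, -1)) = 245*(-61) + (-13 + 11*(1 + 3*(-1) + 2*(-3)*(-1))) = -14945 + (-13 + 11*(1 - 3 + 6)) = -14945 + (-13 + 11*4) = -14945 + (-13 + 44) = -14945 + 31 = -14914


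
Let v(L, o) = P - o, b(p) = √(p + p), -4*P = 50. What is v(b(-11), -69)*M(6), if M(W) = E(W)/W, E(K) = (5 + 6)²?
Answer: 13673/12 ≈ 1139.4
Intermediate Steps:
P = -25/2 (P = -¼*50 = -25/2 ≈ -12.500)
b(p) = √2*√p (b(p) = √(2*p) = √2*√p)
E(K) = 121 (E(K) = 11² = 121)
M(W) = 121/W
v(L, o) = -25/2 - o
v(b(-11), -69)*M(6) = (-25/2 - 1*(-69))*(121/6) = (-25/2 + 69)*(121*(⅙)) = (113/2)*(121/6) = 13673/12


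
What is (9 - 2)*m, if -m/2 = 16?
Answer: -224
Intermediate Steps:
m = -32 (m = -2*16 = -32)
(9 - 2)*m = (9 - 2)*(-32) = 7*(-32) = -224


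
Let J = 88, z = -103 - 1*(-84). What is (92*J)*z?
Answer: -153824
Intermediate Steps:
z = -19 (z = -103 + 84 = -19)
(92*J)*z = (92*88)*(-19) = 8096*(-19) = -153824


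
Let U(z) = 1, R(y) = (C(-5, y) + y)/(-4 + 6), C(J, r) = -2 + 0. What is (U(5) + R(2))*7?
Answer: 7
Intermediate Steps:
C(J, r) = -2
R(y) = -1 + y/2 (R(y) = (-2 + y)/(-4 + 6) = (-2 + y)/2 = (-2 + y)*(½) = -1 + y/2)
(U(5) + R(2))*7 = (1 + (-1 + (½)*2))*7 = (1 + (-1 + 1))*7 = (1 + 0)*7 = 1*7 = 7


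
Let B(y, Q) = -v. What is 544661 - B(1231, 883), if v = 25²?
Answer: 545286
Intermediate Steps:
v = 625
B(y, Q) = -625 (B(y, Q) = -1*625 = -625)
544661 - B(1231, 883) = 544661 - 1*(-625) = 544661 + 625 = 545286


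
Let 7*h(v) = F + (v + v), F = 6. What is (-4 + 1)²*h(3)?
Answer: 108/7 ≈ 15.429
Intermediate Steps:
h(v) = 6/7 + 2*v/7 (h(v) = (6 + (v + v))/7 = (6 + 2*v)/7 = 6/7 + 2*v/7)
(-4 + 1)²*h(3) = (-4 + 1)²*(6/7 + (2/7)*3) = (-3)²*(6/7 + 6/7) = 9*(12/7) = 108/7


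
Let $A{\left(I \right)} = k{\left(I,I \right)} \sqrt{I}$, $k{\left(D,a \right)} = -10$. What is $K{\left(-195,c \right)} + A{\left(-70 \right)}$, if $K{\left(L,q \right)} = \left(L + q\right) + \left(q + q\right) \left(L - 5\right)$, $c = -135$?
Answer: $53670 - 10 i \sqrt{70} \approx 53670.0 - 83.666 i$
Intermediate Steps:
$K{\left(L,q \right)} = L + q + 2 q \left(-5 + L\right)$ ($K{\left(L,q \right)} = \left(L + q\right) + 2 q \left(-5 + L\right) = L + q + 2 q \left(-5 + L\right)$)
$A{\left(I \right)} = - 10 \sqrt{I}$
$K{\left(-195,c \right)} + A{\left(-70 \right)} = \left(-195 - -1215 + 2 \left(-195\right) \left(-135\right)\right) - 10 \sqrt{-70} = \left(-195 + 1215 + 52650\right) - 10 i \sqrt{70} = 53670 - 10 i \sqrt{70}$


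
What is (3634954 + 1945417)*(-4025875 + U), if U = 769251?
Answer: -18173170127504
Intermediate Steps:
(3634954 + 1945417)*(-4025875 + U) = (3634954 + 1945417)*(-4025875 + 769251) = 5580371*(-3256624) = -18173170127504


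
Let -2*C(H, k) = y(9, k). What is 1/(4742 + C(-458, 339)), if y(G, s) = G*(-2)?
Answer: 1/4751 ≈ 0.00021048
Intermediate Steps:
y(G, s) = -2*G
C(H, k) = 9 (C(H, k) = -(-1)*9 = -1/2*(-18) = 9)
1/(4742 + C(-458, 339)) = 1/(4742 + 9) = 1/4751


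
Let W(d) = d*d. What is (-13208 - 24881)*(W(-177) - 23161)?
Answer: -311110952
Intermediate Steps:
W(d) = d²
(-13208 - 24881)*(W(-177) - 23161) = (-13208 - 24881)*((-177)² - 23161) = -38089*(31329 - 23161) = -38089*8168 = -311110952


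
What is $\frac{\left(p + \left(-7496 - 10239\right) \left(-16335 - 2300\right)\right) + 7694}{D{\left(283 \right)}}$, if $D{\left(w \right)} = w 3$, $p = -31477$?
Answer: $\frac{330467942}{849} \approx 3.8924 \cdot 10^{5}$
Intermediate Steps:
$D{\left(w \right)} = 3 w$
$\frac{\left(p + \left(-7496 - 10239\right) \left(-16335 - 2300\right)\right) + 7694}{D{\left(283 \right)}} = \frac{\left(-31477 + \left(-7496 - 10239\right) \left(-16335 - 2300\right)\right) + 7694}{3 \cdot 283} = \frac{\left(-31477 - -330491725\right) + 7694}{849} = \left(\left(-31477 + 330491725\right) + 7694\right) \frac{1}{849} = \left(330460248 + 7694\right) \frac{1}{849} = 330467942 \cdot \frac{1}{849} = \frac{330467942}{849}$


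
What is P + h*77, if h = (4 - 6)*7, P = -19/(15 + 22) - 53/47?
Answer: -1877496/1739 ≈ -1079.6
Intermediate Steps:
P = -2854/1739 (P = -19/37 - 53*1/47 = -19*1/37 - 53/47 = -19/37 - 53/47 = -2854/1739 ≈ -1.6412)
h = -14 (h = -2*7 = -14)
P + h*77 = -2854/1739 - 14*77 = -2854/1739 - 1078 = -1877496/1739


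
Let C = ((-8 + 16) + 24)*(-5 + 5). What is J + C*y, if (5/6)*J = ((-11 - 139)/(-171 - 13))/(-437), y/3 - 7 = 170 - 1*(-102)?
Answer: -45/20102 ≈ -0.0022386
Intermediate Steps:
y = 837 (y = 21 + 3*(170 - 1*(-102)) = 21 + 3*(170 + 102) = 21 + 3*272 = 21 + 816 = 837)
J = -45/20102 (J = 6*(((-11 - 139)/(-171 - 13))/(-437))/5 = 6*(-150/(-184)*(-1/437))/5 = 6*(-150*(-1/184)*(-1/437))/5 = 6*((75/92)*(-1/437))/5 = (6/5)*(-75/40204) = -45/20102 ≈ -0.0022386)
C = 0 (C = (8 + 24)*0 = 32*0 = 0)
J + C*y = -45/20102 + 0*837 = -45/20102 + 0 = -45/20102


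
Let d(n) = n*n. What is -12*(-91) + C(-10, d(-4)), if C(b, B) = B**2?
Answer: 1348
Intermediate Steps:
d(n) = n**2
-12*(-91) + C(-10, d(-4)) = -12*(-91) + ((-4)**2)**2 = 1092 + 16**2 = 1092 + 256 = 1348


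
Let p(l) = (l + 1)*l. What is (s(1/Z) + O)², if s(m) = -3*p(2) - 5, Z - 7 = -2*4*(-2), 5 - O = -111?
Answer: 8649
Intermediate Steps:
O = 116 (O = 5 - 1*(-111) = 5 + 111 = 116)
p(l) = l*(1 + l) (p(l) = (1 + l)*l = l*(1 + l))
Z = 23 (Z = 7 - 2*4*(-2) = 7 - 8*(-2) = 7 + 16 = 23)
s(m) = -23 (s(m) = -6*(1 + 2) - 5 = -6*3 - 5 = -3*6 - 5 = -18 - 5 = -23)
(s(1/Z) + O)² = (-23 + 116)² = 93² = 8649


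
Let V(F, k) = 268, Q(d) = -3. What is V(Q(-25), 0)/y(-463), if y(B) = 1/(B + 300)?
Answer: -43684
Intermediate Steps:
y(B) = 1/(300 + B)
V(Q(-25), 0)/y(-463) = 268/(1/(300 - 463)) = 268/(1/(-163)) = 268/(-1/163) = 268*(-163) = -43684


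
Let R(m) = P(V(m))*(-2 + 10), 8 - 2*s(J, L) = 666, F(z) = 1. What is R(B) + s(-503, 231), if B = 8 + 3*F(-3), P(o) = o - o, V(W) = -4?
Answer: -329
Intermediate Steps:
P(o) = 0
s(J, L) = -329 (s(J, L) = 4 - ½*666 = 4 - 333 = -329)
B = 11 (B = 8 + 3*1 = 8 + 3 = 11)
R(m) = 0 (R(m) = 0*(-2 + 10) = 0*8 = 0)
R(B) + s(-503, 231) = 0 - 329 = -329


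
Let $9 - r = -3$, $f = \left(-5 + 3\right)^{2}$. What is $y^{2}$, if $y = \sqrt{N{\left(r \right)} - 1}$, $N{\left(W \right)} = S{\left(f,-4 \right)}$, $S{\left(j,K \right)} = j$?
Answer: $3$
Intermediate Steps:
$f = 4$ ($f = \left(-2\right)^{2} = 4$)
$r = 12$ ($r = 9 - -3 = 9 + 3 = 12$)
$N{\left(W \right)} = 4$
$y = \sqrt{3}$ ($y = \sqrt{4 - 1} = \sqrt{3} \approx 1.732$)
$y^{2} = \left(\sqrt{3}\right)^{2} = 3$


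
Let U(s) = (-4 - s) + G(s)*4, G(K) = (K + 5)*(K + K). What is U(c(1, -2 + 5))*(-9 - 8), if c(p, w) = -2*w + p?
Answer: -17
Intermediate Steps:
G(K) = 2*K*(5 + K) (G(K) = (5 + K)*(2*K) = 2*K*(5 + K))
c(p, w) = p - 2*w
U(s) = -4 - s + 8*s*(5 + s) (U(s) = (-4 - s) + (2*s*(5 + s))*4 = (-4 - s) + 8*s*(5 + s) = -4 - s + 8*s*(5 + s))
U(c(1, -2 + 5))*(-9 - 8) = (-4 - (1 - 2*(-2 + 5)) + 8*(1 - 2*(-2 + 5))*(5 + (1 - 2*(-2 + 5))))*(-9 - 8) = (-4 - (1 - 2*3) + 8*(1 - 2*3)*(5 + (1 - 2*3)))*(-17) = (-4 - (1 - 6) + 8*(1 - 6)*(5 + (1 - 6)))*(-17) = (-4 - 1*(-5) + 8*(-5)*(5 - 5))*(-17) = (-4 + 5 + 8*(-5)*0)*(-17) = (-4 + 5 + 0)*(-17) = 1*(-17) = -17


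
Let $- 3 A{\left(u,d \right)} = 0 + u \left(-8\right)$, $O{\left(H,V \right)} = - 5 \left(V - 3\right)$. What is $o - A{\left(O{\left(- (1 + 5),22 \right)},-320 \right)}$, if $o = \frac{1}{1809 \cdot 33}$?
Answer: $\frac{15123241}{59697} \approx 253.33$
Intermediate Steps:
$O{\left(H,V \right)} = 15 - 5 V$ ($O{\left(H,V \right)} = - 5 \left(-3 + V\right) = 15 - 5 V$)
$A{\left(u,d \right)} = \frac{8 u}{3}$ ($A{\left(u,d \right)} = - \frac{0 + u \left(-8\right)}{3} = - \frac{0 - 8 u}{3} = - \frac{\left(-8\right) u}{3} = \frac{8 u}{3}$)
$o = \frac{1}{59697} \approx 1.6751 \cdot 10^{-5}$
$o - A{\left(O{\left(- (1 + 5),22 \right)},-320 \right)} = \frac{1}{59697} - \frac{8 \left(15 - 110\right)}{3} = \frac{1}{59697} - \frac{8}{3} \left(-95\right) = \frac{1}{59697} - - \frac{760}{3} = \frac{1}{59697} + \frac{760}{3} = \frac{15123241}{59697}$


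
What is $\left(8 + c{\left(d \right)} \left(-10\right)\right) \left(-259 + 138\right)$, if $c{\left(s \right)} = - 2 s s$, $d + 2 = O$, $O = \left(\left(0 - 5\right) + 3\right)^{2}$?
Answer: $-10648$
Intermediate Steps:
$O = 4$ ($O = \left(\left(0 - 5\right) + 3\right)^{2} = \left(-5 + 3\right)^{2} = \left(-2\right)^{2} = 4$)
$d = 2$ ($d = -2 + 4 = 2$)
$c{\left(s \right)} = - 2 s^{2}$
$\left(8 + c{\left(d \right)} \left(-10\right)\right) \left(-259 + 138\right) = \left(8 + - 2 \cdot 2^{2} \left(-10\right)\right) \left(-259 + 138\right) = \left(8 + \left(-2\right) 4 \left(-10\right)\right) \left(-121\right) = \left(8 - -80\right) \left(-121\right) = \left(8 + 80\right) \left(-121\right) = 88 \left(-121\right) = -10648$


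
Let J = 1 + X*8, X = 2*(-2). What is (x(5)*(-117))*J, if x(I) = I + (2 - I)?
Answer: 7254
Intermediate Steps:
X = -4
x(I) = 2
J = -31 (J = 1 - 4*8 = 1 - 32 = -31)
(x(5)*(-117))*J = (2*(-117))*(-31) = -234*(-31) = 7254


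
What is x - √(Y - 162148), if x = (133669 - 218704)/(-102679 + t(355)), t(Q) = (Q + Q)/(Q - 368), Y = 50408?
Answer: 368485/445179 - 2*I*√27935 ≈ 0.82772 - 334.28*I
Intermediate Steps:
t(Q) = 2*Q/(-368 + Q) (t(Q) = (2*Q)/(-368 + Q) = 2*Q/(-368 + Q))
x = 368485/445179 (x = (133669 - 218704)/(-102679 + 2*355/(-368 + 355)) = -85035/(-102679 + 2*355/(-13)) = -85035/(-102679 + 2*355*(-1/13)) = -85035/(-102679 - 710/13) = -85035/(-1335537/13) = -85035*(-13/1335537) = 368485/445179 ≈ 0.82772)
x - √(Y - 162148) = 368485/445179 - √(50408 - 162148) = 368485/445179 - √(-111740) = 368485/445179 - 2*I*√27935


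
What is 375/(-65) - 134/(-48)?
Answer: -929/312 ≈ -2.9776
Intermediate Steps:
375/(-65) - 134/(-48) = 375*(-1/65) - 134*(-1/48) = -75/13 + 67/24 = -929/312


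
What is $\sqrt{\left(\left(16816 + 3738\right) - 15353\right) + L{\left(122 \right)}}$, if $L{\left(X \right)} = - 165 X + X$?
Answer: $i \sqrt{14807} \approx 121.68 i$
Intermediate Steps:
$L{\left(X \right)} = - 164 X$
$\sqrt{\left(\left(16816 + 3738\right) - 15353\right) + L{\left(122 \right)}} = \sqrt{\left(\left(16816 + 3738\right) - 15353\right) - 20008} = \sqrt{\left(20554 - 15353\right) - 20008} = \sqrt{5201 - 20008} = \sqrt{-14807} = i \sqrt{14807}$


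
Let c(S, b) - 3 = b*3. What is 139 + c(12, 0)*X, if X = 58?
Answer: 313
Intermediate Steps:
c(S, b) = 3 + 3*b (c(S, b) = 3 + b*3 = 3 + 3*b)
139 + c(12, 0)*X = 139 + (3 + 3*0)*58 = 139 + (3 + 0)*58 = 139 + 3*58 = 139 + 174 = 313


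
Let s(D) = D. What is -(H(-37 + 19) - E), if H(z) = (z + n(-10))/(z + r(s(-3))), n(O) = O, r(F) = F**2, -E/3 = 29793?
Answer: -804439/9 ≈ -89382.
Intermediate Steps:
E = -89379 (E = -3*29793 = -89379)
H(z) = (-10 + z)/(9 + z) (H(z) = (z - 10)/(z + (-3)**2) = (-10 + z)/(z + 9) = (-10 + z)/(9 + z))
-(H(-37 + 19) - E) = -((-10 + (-37 + 19))/(9 + (-37 + 19)) - 1*(-89379)) = -((-10 - 18)/(9 - 18) + 89379) = -(-28/(-9) + 89379) = -(-1/9*(-28) + 89379) = -(28/9 + 89379) = -1*804439/9 = -804439/9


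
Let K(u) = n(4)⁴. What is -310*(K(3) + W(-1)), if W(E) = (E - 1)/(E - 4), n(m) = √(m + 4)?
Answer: -19964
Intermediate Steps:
n(m) = √(4 + m)
K(u) = 64 (K(u) = (√(4 + 4))⁴ = (√8)⁴ = (2*√2)⁴ = 64)
W(E) = (-1 + E)/(-4 + E)
-310*(K(3) + W(-1)) = -310*(64 + (-1 - 1)/(-4 - 1)) = -310*(64 - 2/(-5)) = -310*(64 - ⅕*(-2)) = -310*(64 + ⅖) = -310*322/5 = -19964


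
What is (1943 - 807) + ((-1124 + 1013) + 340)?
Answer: 1365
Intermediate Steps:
(1943 - 807) + ((-1124 + 1013) + 340) = 1136 + (-111 + 340) = 1136 + 229 = 1365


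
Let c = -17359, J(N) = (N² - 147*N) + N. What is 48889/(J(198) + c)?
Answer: -48889/7063 ≈ -6.9218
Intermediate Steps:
J(N) = N² - 146*N
48889/(J(198) + c) = 48889/(198*(-146 + 198) - 17359) = 48889/(198*52 - 17359) = 48889/(10296 - 17359) = 48889/(-7063) = 48889*(-1/7063) = -48889/7063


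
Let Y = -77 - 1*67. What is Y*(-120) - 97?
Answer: 17183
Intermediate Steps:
Y = -144 (Y = -77 - 67 = -144)
Y*(-120) - 97 = -144*(-120) - 97 = 17280 - 97 = 17183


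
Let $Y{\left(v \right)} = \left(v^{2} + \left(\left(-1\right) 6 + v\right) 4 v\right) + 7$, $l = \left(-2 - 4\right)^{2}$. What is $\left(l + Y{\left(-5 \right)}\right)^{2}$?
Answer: $82944$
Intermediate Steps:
$l = 36$ ($l = \left(-6\right)^{2} = 36$)
$Y{\left(v \right)} = 7 + v^{2} + v \left(-24 + 4 v\right)$ ($Y{\left(v \right)} = \left(v^{2} + \left(-6 + v\right) 4 v\right) + 7 = \left(v^{2} + \left(-24 + 4 v\right) v\right) + 7 = \left(v^{2} + v \left(-24 + 4 v\right)\right) + 7 = 7 + v^{2} + v \left(-24 + 4 v\right)$)
$\left(l + Y{\left(-5 \right)}\right)^{2} = \left(36 + \left(7 - -120 + 5 \left(-5\right)^{2}\right)\right)^{2} = \left(36 + \left(7 + 120 + 5 \cdot 25\right)\right)^{2} = \left(36 + \left(7 + 120 + 125\right)\right)^{2} = \left(36 + 252\right)^{2} = 288^{2} = 82944$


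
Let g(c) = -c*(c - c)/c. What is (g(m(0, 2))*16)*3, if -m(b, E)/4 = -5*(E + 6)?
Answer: 0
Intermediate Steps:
m(b, E) = 120 + 20*E (m(b, E) = -(-20)*(E + 6) = -(-20)*(6 + E) = -4*(-30 - 5*E) = 120 + 20*E)
g(c) = 0 (g(c) = -c*0/c = -0/c = -1*0 = 0)
(g(m(0, 2))*16)*3 = (0*16)*3 = 0*3 = 0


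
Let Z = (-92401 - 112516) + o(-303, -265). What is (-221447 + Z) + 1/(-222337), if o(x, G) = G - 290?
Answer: -94919889704/222337 ≈ -4.2692e+5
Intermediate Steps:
o(x, G) = -290 + G
Z = -205472 (Z = (-92401 - 112516) + (-290 - 265) = -204917 - 555 = -205472)
(-221447 + Z) + 1/(-222337) = (-221447 - 205472) + 1/(-222337) = -426919 - 1/222337 = -94919889704/222337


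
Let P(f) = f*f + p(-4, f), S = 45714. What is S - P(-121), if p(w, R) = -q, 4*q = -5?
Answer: 124287/4 ≈ 31072.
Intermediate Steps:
q = -5/4 (q = (¼)*(-5) = -5/4 ≈ -1.2500)
p(w, R) = 5/4 (p(w, R) = -1*(-5/4) = 5/4)
P(f) = 5/4 + f² (P(f) = f*f + 5/4 = f² + 5/4 = 5/4 + f²)
S - P(-121) = 45714 - (5/4 + (-121)²) = 45714 - (5/4 + 14641) = 45714 - 1*58569/4 = 45714 - 58569/4 = 124287/4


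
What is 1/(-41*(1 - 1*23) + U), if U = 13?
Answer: 1/915 ≈ 0.0010929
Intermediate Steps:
1/(-41*(1 - 1*23) + U) = 1/(-41*(1 - 1*23) + 13) = 1/(-41*(1 - 23) + 13) = 1/(-41*(-22) + 13) = 1/(902 + 13) = 1/915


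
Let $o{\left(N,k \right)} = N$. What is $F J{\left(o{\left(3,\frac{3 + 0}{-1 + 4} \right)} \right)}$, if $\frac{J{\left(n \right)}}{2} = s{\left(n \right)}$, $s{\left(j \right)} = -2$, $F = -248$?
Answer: $992$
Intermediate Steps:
$J{\left(n \right)} = -4$ ($J{\left(n \right)} = 2 \left(-2\right) = -4$)
$F J{\left(o{\left(3,\frac{3 + 0}{-1 + 4} \right)} \right)} = \left(-248\right) \left(-4\right) = 992$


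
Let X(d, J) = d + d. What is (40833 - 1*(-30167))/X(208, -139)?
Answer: 8875/52 ≈ 170.67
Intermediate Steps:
X(d, J) = 2*d
(40833 - 1*(-30167))/X(208, -139) = (40833 - 1*(-30167))/((2*208)) = (40833 + 30167)/416 = 71000*(1/416) = 8875/52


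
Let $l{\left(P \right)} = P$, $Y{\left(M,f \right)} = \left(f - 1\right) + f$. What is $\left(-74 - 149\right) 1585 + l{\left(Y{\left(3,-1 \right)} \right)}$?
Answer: $-353458$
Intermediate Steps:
$Y{\left(M,f \right)} = -1 + 2 f$ ($Y{\left(M,f \right)} = \left(-1 + f\right) + f = -1 + 2 f$)
$\left(-74 - 149\right) 1585 + l{\left(Y{\left(3,-1 \right)} \right)} = \left(-74 - 149\right) 1585 + \left(-1 + 2 \left(-1\right)\right) = \left(-74 - 149\right) 1585 - 3 = \left(-223\right) 1585 - 3 = -353455 - 3 = -353458$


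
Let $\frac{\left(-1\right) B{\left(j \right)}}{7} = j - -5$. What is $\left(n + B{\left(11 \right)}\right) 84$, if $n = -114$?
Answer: $-18984$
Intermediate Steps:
$B{\left(j \right)} = -35 - 7 j$ ($B{\left(j \right)} = - 7 \left(j - -5\right) = - 7 \left(j + 5\right) = - 7 \left(5 + j\right) = -35 - 7 j$)
$\left(n + B{\left(11 \right)}\right) 84 = \left(-114 - 112\right) 84 = \left(-226\right) 84 = -18984$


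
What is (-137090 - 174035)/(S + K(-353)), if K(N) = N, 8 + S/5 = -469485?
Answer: 311125/2347818 ≈ 0.13252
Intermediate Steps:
S = -2347465 (S = -40 + 5*(-469485) = -40 - 2347425 = -2347465)
(-137090 - 174035)/(S + K(-353)) = (-137090 - 174035)/(-2347465 - 353) = -311125/(-2347818) = -311125*(-1/2347818) = 311125/2347818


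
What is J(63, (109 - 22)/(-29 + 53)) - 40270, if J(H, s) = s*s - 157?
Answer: -2586487/64 ≈ -40414.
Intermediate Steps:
J(H, s) = -157 + s**2 (J(H, s) = s**2 - 157 = -157 + s**2)
J(63, (109 - 22)/(-29 + 53)) - 40270 = (-157 + ((109 - 22)/(-29 + 53))**2) - 40270 = (-157 + (87/24)**2) - 40270 = (-157 + (87*(1/24))**2) - 40270 = (-157 + (29/8)**2) - 40270 = (-157 + 841/64) - 40270 = -9207/64 - 40270 = -2586487/64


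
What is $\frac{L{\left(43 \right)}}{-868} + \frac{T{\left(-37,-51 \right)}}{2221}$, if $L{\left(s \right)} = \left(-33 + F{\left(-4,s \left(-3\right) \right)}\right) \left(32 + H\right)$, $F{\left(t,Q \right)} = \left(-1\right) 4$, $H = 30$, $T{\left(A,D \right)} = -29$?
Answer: $\frac{81771}{31094} \approx 2.6298$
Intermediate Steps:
$F{\left(t,Q \right)} = -4$
$L{\left(s \right)} = -2294$ ($L{\left(s \right)} = \left(-33 - 4\right) \left(32 + 30\right) = \left(-37\right) 62 = -2294$)
$\frac{L{\left(43 \right)}}{-868} + \frac{T{\left(-37,-51 \right)}}{2221} = - \frac{2294}{-868} - \frac{29}{2221} = \left(-2294\right) \left(- \frac{1}{868}\right) - \frac{29}{2221} = \frac{37}{14} - \frac{29}{2221} = \frac{81771}{31094}$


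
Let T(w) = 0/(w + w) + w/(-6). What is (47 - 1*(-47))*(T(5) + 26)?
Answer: 7097/3 ≈ 2365.7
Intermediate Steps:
T(w) = -w/6 (T(w) = 0/((2*w)) + w*(-1/6) = 0*(1/(2*w)) - w/6 = 0 - w/6 = -w/6)
(47 - 1*(-47))*(T(5) + 26) = (47 - 1*(-47))*(-1/6*5 + 26) = (47 + 47)*(-5/6 + 26) = 94*(151/6) = 7097/3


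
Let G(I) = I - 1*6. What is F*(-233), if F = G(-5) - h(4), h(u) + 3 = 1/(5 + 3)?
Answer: 15145/8 ≈ 1893.1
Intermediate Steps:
h(u) = -23/8 (h(u) = -3 + 1/(5 + 3) = -3 + 1/8 = -23/8)
G(I) = -6 + I (G(I) = I - 6 = -6 + I)
F = -65/8 (F = (-6 - 5) - 1*(-23/8) = -11 + 23/8 = -65/8 ≈ -8.1250)
F*(-233) = -65/8*(-233) = 15145/8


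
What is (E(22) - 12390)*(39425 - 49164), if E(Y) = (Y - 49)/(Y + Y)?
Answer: 5309576193/44 ≈ 1.2067e+8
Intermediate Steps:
E(Y) = (-49 + Y)/(2*Y) (E(Y) = (-49 + Y)/((2*Y)) = (-49 + Y)*(1/(2*Y)) = (-49 + Y)/(2*Y))
(E(22) - 12390)*(39425 - 49164) = ((1/2)*(-49 + 22)/22 - 12390)*(39425 - 49164) = ((1/2)*(1/22)*(-27) - 12390)*(-9739) = (-27/44 - 12390)*(-9739) = -545187/44*(-9739) = 5309576193/44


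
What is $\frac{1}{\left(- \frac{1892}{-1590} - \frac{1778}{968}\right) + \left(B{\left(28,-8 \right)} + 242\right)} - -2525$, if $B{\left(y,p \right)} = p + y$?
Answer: $\frac{253923144005}{100563469} \approx 2525.0$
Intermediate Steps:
$\frac{1}{\left(- \frac{1892}{-1590} - \frac{1778}{968}\right) + \left(B{\left(28,-8 \right)} + 242\right)} - -2525 = \frac{1}{\left(- \frac{1892}{-1590} - \frac{1778}{968}\right) + \left(\left(-8 + 28\right) + 242\right)} - -2525 = \frac{1}{\left(\left(-1892\right) \left(- \frac{1}{1590}\right) - \frac{889}{484}\right) + \left(20 + 242\right)} + 2525 = \frac{1}{\left(\frac{946}{795} - \frac{889}{484}\right) + 262} + 2525 = \frac{1}{- \frac{248891}{384780} + 262} + 2525 = \frac{1}{\frac{100563469}{384780}} + 2525 = \frac{384780}{100563469} + 2525 = \frac{253923144005}{100563469}$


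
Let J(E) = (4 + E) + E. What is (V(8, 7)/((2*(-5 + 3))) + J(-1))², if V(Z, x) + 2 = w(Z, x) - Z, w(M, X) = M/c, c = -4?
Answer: 25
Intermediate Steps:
J(E) = 4 + 2*E
w(M, X) = -M/4 (w(M, X) = M/(-4) = M*(-¼) = -M/4)
V(Z, x) = -2 - 5*Z/4 (V(Z, x) = -2 + (-Z/4 - Z) = -2 - 5*Z/4)
(V(8, 7)/((2*(-5 + 3))) + J(-1))² = ((-2 - 5/4*8)/((2*(-5 + 3))) + (4 + 2*(-1)))² = ((-2 - 10)/((2*(-2))) + (4 - 2))² = (-12/(-4) + 2)² = (-12*(-¼) + 2)² = (3 + 2)² = 5² = 25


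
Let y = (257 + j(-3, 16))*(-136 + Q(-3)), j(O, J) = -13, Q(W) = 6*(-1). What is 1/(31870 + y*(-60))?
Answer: 1/2110750 ≈ 4.7377e-7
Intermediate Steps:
Q(W) = -6
y = -34648 (y = (257 - 13)*(-136 - 6) = 244*(-142) = -34648)
1/(31870 + y*(-60)) = 1/(31870 - 34648*(-60)) = 1/(31870 + 2078880) = 1/2110750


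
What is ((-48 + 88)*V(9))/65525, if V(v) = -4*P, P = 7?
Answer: -224/13105 ≈ -0.017093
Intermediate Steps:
V(v) = -28 (V(v) = -4*7 = -28)
((-48 + 88)*V(9))/65525 = ((-48 + 88)*(-28))/65525 = (40*(-28))*(1/65525) = -1120*1/65525 = -224/13105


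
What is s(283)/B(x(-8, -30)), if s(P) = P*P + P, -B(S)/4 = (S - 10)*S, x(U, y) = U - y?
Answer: -20093/264 ≈ -76.110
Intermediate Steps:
B(S) = -4*S*(-10 + S) (B(S) = -4*(S - 10)*S = -4*(-10 + S)*S = -4*S*(-10 + S))
s(P) = P + P² (s(P) = P² + P = P + P²)
s(283)/B(x(-8, -30)) = (283*(1 + 283))/((4*(-8 - 1*(-30))*(10 - (-8 - 1*(-30))))) = (283*284)/((4*(-8 + 30)*(10 - (-8 + 30)))) = 80372/((4*22*(10 - 1*22))) = 80372/((4*22*(10 - 22))) = 80372/((4*22*(-12))) = 80372/(-1056) = 80372*(-1/1056) = -20093/264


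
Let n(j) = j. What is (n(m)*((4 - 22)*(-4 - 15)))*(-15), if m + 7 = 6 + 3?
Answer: -10260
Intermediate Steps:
m = 2 (m = -7 + (6 + 3) = -7 + 9 = 2)
(n(m)*((4 - 22)*(-4 - 15)))*(-15) = (2*((4 - 22)*(-4 - 15)))*(-15) = (2*(-18*(-19)))*(-15) = (2*342)*(-15) = 684*(-15) = -10260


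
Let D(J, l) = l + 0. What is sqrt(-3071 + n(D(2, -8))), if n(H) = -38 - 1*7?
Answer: 2*I*sqrt(779) ≈ 55.821*I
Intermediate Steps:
D(J, l) = l
n(H) = -45 (n(H) = -38 - 7 = -45)
sqrt(-3071 + n(D(2, -8))) = sqrt(-3071 - 45) = sqrt(-3116) = 2*I*sqrt(779)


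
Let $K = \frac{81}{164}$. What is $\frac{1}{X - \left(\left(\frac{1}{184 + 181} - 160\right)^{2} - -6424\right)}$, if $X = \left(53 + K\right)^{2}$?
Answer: $- \frac{3583219600}{104492150443471} \approx -3.4292 \cdot 10^{-5}$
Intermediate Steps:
$K = \frac{81}{164}$ ($K = 81 \cdot \frac{1}{164} = \frac{81}{164} \approx 0.4939$)
$X = \frac{76965529}{26896}$ ($X = \left(53 + \frac{81}{164}\right)^{2} = \left(\frac{8773}{164}\right)^{2} = \frac{76965529}{26896} \approx 2861.6$)
$\frac{1}{X - \left(\left(\frac{1}{184 + 181} - 160\right)^{2} - -6424\right)} = \frac{1}{\frac{76965529}{26896} - \left(\left(\frac{1}{184 + 181} - 160\right)^{2} - -6424\right)} = \frac{1}{\frac{76965529}{26896} - \left(\left(\frac{1}{365} - 160\right)^{2} + 6424\right)} = \frac{1}{\frac{76965529}{26896} - \left(\left(- \frac{58399}{365}\right)^{2} + 6424\right)} = \frac{1}{\frac{76965529}{26896} - \left(\frac{3410443201}{133225} + 6424\right)} = \frac{1}{\frac{76965529}{26896} - \frac{4266280601}{133225}} = \frac{1}{- \frac{104492150443471}{3583219600}} = - \frac{3583219600}{104492150443471}$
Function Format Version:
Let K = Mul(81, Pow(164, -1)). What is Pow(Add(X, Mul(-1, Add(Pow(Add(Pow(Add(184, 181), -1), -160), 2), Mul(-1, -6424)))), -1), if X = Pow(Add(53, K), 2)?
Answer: Rational(-3583219600, 104492150443471) ≈ -3.4292e-5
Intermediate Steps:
K = Rational(81, 164) (K = Mul(81, Rational(1, 164)) = Rational(81, 164) ≈ 0.49390)
X = Rational(76965529, 26896) (X = Pow(Add(53, Rational(81, 164)), 2) = Pow(Rational(8773, 164), 2) = Rational(76965529, 26896) ≈ 2861.6)
Pow(Add(X, Mul(-1, Add(Pow(Add(Pow(Add(184, 181), -1), -160), 2), Mul(-1, -6424)))), -1) = Pow(Add(Rational(76965529, 26896), Mul(-1, Add(Pow(Add(Pow(Add(184, 181), -1), -160), 2), Mul(-1, -6424)))), -1) = Pow(Add(Rational(76965529, 26896), Mul(-1, Add(Pow(Add(Pow(365, -1), -160), 2), 6424))), -1) = Pow(Add(Rational(76965529, 26896), Mul(-1, Add(Pow(Add(Rational(1, 365), -160), 2), 6424))), -1) = Pow(Add(Rational(76965529, 26896), Mul(-1, Add(Pow(Rational(-58399, 365), 2), 6424))), -1) = Pow(Add(Rational(76965529, 26896), Mul(-1, Add(Rational(3410443201, 133225), 6424))), -1) = Pow(Add(Rational(76965529, 26896), Mul(-1, Rational(4266280601, 133225))), -1) = Pow(Add(Rational(76965529, 26896), Rational(-4266280601, 133225)), -1) = Pow(Rational(-104492150443471, 3583219600), -1) = Rational(-3583219600, 104492150443471)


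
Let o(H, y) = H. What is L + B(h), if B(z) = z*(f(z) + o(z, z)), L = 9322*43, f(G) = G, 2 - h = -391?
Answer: 709744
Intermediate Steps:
h = 393 (h = 2 - 1*(-391) = 2 + 391 = 393)
L = 400846
B(z) = 2*z² (B(z) = z*(z + z) = z*(2*z) = 2*z²)
L + B(h) = 400846 + 2*393² = 400846 + 2*154449 = 400846 + 308898 = 709744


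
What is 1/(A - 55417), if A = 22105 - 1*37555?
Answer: -1/70867 ≈ -1.4111e-5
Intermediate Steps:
A = -15450 (A = 22105 - 37555 = -15450)
1/(A - 55417) = 1/(-15450 - 55417) = 1/(-70867) = -1/70867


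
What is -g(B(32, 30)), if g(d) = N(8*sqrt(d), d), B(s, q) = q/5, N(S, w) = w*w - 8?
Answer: -28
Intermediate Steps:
N(S, w) = -8 + w**2 (N(S, w) = w**2 - 8 = -8 + w**2)
B(s, q) = q/5 (B(s, q) = q*(1/5) = q/5)
g(d) = -8 + d**2
-g(B(32, 30)) = -(-8 + ((1/5)*30)**2) = -(-8 + 6**2) = -(-8 + 36) = -1*28 = -28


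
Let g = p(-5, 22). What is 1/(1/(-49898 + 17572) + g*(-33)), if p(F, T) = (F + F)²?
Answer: -32326/106675801 ≈ -0.00030303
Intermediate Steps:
p(F, T) = 4*F² (p(F, T) = (2*F)² = 4*F²)
g = 100 (g = 4*(-5)² = 4*25 = 100)
1/(1/(-49898 + 17572) + g*(-33)) = 1/(1/(-49898 + 17572) + 100*(-33)) = 1/(1/(-32326) - 3300) = 1/(-1/32326 - 3300) = 1/(-106675801/32326) = -32326/106675801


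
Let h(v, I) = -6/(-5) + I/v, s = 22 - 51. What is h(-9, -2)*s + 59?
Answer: 799/45 ≈ 17.756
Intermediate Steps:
s = -29
h(v, I) = 6/5 + I/v (h(v, I) = -6*(-⅕) + I/v = 6/5 + I/v)
h(-9, -2)*s + 59 = (6/5 - 2/(-9))*(-29) + 59 = (6/5 - 2*(-⅑))*(-29) + 59 = (6/5 + 2/9)*(-29) + 59 = (64/45)*(-29) + 59 = -1856/45 + 59 = 799/45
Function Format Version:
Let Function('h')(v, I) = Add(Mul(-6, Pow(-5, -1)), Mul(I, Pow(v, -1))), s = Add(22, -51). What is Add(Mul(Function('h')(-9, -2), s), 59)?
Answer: Rational(799, 45) ≈ 17.756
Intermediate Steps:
s = -29
Function('h')(v, I) = Add(Rational(6, 5), Mul(I, Pow(v, -1))) (Function('h')(v, I) = Add(Mul(-6, Rational(-1, 5)), Mul(I, Pow(v, -1))) = Add(Rational(6, 5), Mul(I, Pow(v, -1))))
Add(Mul(Function('h')(-9, -2), s), 59) = Add(Mul(Add(Rational(6, 5), Mul(-2, Pow(-9, -1))), -29), 59) = Add(Mul(Add(Rational(6, 5), Mul(-2, Rational(-1, 9))), -29), 59) = Add(Mul(Add(Rational(6, 5), Rational(2, 9)), -29), 59) = Add(Mul(Rational(64, 45), -29), 59) = Add(Rational(-1856, 45), 59) = Rational(799, 45)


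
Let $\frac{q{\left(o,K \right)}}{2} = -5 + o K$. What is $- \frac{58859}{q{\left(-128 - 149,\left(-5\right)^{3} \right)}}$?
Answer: $- \frac{58859}{69240} \approx -0.85007$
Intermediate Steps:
$q{\left(o,K \right)} = -10 + 2 K o$ ($q{\left(o,K \right)} = 2 \left(-5 + o K\right) = 2 \left(-5 + K o\right) = -10 + 2 K o$)
$- \frac{58859}{q{\left(-128 - 149,\left(-5\right)^{3} \right)}} = - \frac{58859}{-10 + 2 \left(-5\right)^{3} \left(-128 - 149\right)} = - \frac{58859}{-10 + 2 \left(-125\right) \left(-128 - 149\right)} = - \frac{58859}{-10 + 2 \left(-125\right) \left(-277\right)} = - \frac{58859}{-10 + 69250} = - \frac{58859}{69240}$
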